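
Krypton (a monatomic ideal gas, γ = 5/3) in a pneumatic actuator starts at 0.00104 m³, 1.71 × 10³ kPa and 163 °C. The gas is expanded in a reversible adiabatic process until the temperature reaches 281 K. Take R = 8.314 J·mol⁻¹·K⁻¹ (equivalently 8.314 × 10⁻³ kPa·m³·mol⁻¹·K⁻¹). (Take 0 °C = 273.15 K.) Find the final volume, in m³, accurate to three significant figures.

V₂ ≈ 0.00201 m³

Convert: T₁ = 436.1 K.
Reversible adiabatic, γ = 5/3: P₂ = P₁·(T₂/T₁)^(γ/(γ−1)) = 569.7 kPa; V₂ = V₁·(T₁/T₂)^(1/(γ−1)) = 0.002011 m³.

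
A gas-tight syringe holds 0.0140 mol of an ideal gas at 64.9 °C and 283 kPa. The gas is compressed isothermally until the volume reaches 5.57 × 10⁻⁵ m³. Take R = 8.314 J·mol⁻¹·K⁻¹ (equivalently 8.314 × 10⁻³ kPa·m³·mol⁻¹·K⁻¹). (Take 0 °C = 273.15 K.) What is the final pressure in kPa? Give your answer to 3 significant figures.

P₂ ≈ 706 kPa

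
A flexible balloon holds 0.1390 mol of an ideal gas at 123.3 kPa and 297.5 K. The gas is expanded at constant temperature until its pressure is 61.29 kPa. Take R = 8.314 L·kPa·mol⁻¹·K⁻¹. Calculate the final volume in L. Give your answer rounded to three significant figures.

V₂ ≈ 5.61 L

From PV = nRT: V₁ = nRT₁/P₁ = 2.788 L.
T constant ⇒ Boyle's law P V = const: T₂ = T₁; V₂ = V₁·(P₁/P₂) = 5.609 L.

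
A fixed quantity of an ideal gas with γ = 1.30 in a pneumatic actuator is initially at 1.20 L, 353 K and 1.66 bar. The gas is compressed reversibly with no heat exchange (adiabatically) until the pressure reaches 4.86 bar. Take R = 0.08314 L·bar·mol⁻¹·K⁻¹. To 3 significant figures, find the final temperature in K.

Reversible adiabatic, γ = 1.30: T₂ = T₁·(P₂/P₁)^((γ−1)/γ) = 452.3 K; V₂ = V₁·(P₁/P₂)^(1/γ) = 0.5252 L.

T₂ ≈ 452 K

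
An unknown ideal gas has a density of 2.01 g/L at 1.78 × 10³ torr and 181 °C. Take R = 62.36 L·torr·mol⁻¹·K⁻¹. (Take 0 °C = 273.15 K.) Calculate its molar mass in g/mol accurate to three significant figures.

M ≈ 32.0 g/mol

ρ = PM/(RT) ⇒ M = ρRT/P = (2.01 × 62.36 × 454.1) / 1.78e+03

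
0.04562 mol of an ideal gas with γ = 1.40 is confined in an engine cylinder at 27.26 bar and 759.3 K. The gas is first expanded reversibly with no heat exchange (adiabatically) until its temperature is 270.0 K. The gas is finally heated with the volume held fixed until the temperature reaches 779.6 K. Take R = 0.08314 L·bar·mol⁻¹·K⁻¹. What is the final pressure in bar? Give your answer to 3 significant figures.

From PV = nRT: V₁ = nRT₁/P₁ = 0.1056 L.
Reversible adiabatic, γ = 1.40: P₂ = P₁·(T₂/T₁)^(γ/(γ−1)) = 0.7309 bar; V₂ = V₁·(T₁/T₂)^(1/(γ−1)) = 1.401 L.
V constant ⇒ P ∝ T: V₃ = V₂; P₃ = P₂·(T₃/T₂) = 2.110 bar.

P₃ ≈ 2.11 bar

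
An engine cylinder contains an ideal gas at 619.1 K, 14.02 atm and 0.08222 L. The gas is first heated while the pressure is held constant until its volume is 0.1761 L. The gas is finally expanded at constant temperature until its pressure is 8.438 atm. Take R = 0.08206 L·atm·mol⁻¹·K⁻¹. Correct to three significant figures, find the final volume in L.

V₃ ≈ 0.293 L

P constant ⇒ V ∝ T: P₂ = P₁; T₂ = T₁·(V₂/V₁) = 1326 K.
T constant ⇒ Boyle's law P V = const: T₃ = T₂; V₃ = V₂·(P₂/P₃) = 0.2926 L.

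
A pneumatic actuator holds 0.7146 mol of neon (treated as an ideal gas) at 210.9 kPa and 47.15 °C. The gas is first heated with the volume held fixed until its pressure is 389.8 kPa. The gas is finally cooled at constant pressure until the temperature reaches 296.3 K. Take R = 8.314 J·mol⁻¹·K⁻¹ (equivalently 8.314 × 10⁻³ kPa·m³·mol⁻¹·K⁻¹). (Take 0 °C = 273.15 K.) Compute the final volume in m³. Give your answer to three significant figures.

Convert: T₁ = 320.3 K.
From PV = nRT: V₁ = nRT₁/P₁ = 0.009023 m³.
Isochoric, so P/T is constant: V₂ = V₁; T₂ = T₁·(P₂/P₁) = 592.0 K.
P constant ⇒ V ∝ T: P₃ = P₂; V₃ = V₂·(T₃/T₂) = 0.004516 m³.

V₃ ≈ 0.00452 m³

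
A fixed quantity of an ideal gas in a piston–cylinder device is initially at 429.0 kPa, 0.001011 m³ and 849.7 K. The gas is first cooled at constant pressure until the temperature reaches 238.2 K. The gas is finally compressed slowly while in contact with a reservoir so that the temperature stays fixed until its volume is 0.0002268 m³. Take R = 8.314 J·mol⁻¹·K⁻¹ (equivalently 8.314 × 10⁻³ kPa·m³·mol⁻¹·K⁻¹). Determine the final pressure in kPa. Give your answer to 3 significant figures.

P₃ ≈ 536 kPa

P constant ⇒ V ∝ T: P₂ = P₁; V₂ = V₁·(T₂/T₁) = 0.0002834 m³.
Isothermal, so P V is constant: T₃ = T₂; P₃ = P₂·(V₂/V₃) = 536.1 kPa.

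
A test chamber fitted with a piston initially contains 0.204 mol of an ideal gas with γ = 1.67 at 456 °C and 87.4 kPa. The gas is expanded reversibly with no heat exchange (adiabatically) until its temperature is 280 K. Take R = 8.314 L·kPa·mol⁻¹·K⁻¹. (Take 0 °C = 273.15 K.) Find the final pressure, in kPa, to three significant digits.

P₂ ≈ 8.04 kPa

Convert: T₁ = 729.1 K.
From PV = nRT: V₁ = nRT₁/P₁ = 14.15 L.
Adiabatic (γ = 1.67), T V^(γ−1) and P V^γ constant: P₂ = P₁·(T₂/T₁)^(γ/(γ−1)) = 8.044 kPa; V₂ = V₁·(T₁/T₂)^(1/(γ−1)) = 59.04 L.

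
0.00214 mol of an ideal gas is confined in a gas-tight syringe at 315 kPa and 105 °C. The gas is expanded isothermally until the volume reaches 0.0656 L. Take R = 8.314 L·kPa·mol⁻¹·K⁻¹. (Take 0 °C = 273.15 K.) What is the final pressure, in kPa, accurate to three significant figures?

Convert: T₁ = 378.1 K.
From PV = nRT: V₁ = nRT₁/P₁ = 0.02136 L.
Isothermal, so P V is constant: T₂ = T₁; P₂ = P₁·(V₁/V₂) = 102.6 kPa.

P₂ ≈ 103 kPa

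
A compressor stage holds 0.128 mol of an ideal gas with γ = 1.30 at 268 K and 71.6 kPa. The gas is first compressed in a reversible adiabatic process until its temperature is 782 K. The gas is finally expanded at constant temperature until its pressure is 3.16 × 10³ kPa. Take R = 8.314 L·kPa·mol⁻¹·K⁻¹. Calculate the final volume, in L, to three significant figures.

V₃ ≈ 0.263 L

From PV = nRT: V₁ = nRT₁/P₁ = 3.983 L.
Reversible adiabatic, γ = 1.30: P₂ = P₁·(T₂/T₁)^(γ/(γ−1)) = 7417 kPa; V₂ = V₁·(T₁/T₂)^(1/(γ−1)) = 0.1122 L.
Isothermal, so P V is constant: T₃ = T₂; V₃ = V₂·(P₂/P₃) = 0.2634 L.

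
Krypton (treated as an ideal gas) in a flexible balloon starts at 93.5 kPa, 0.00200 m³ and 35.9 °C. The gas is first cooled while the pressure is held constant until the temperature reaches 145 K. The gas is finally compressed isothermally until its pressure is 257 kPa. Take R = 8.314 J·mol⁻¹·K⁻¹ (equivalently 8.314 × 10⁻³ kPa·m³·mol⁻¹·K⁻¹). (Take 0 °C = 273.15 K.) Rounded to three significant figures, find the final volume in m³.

Convert: T₁ = 309.0 K.
Isobaric, so V/T is constant: P₂ = P₁; V₂ = V₁·(T₂/T₁) = 0.0009384 m³.
T constant ⇒ Boyle's law P V = const: T₃ = T₂; V₃ = V₂·(P₂/P₃) = 0.0003414 m³.

V₃ ≈ 0.000341 m³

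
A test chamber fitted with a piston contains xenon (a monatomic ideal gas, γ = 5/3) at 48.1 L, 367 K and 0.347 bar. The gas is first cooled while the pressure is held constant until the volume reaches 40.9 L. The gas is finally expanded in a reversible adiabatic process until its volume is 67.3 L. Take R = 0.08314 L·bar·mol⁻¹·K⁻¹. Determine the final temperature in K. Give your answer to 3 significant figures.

Isobaric, so V/T is constant: P₂ = P₁; T₂ = T₁·(V₂/V₁) = 312.1 K.
Adiabatic (γ = 5/3), T V^(γ−1) and P V^γ constant: T₃ = T₂·(V₂/V₃)^(γ−1) = 223.9 K; P₃ = P₂·(V₂/V₃)^γ = 0.1513 bar.

T₃ ≈ 224 K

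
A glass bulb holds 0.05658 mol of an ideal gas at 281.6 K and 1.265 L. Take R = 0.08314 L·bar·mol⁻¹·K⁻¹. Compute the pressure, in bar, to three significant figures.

PV = nRT ⇒ P = nRT/V = (0.05658 × 0.08314 × 281.6) / 1.265

P ≈ 1.05 bar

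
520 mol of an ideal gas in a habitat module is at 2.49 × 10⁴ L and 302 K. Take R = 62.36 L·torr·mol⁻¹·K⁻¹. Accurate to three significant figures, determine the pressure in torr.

P ≈ 393 torr

PV = nRT ⇒ P = nRT/V = (520 × 62.36 × 302) / 2.49e+04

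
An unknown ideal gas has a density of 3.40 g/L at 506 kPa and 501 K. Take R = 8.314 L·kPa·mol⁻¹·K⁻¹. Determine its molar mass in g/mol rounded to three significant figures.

ρ = PM/(RT) ⇒ M = ρRT/P = (3.40 × 8.314 × 501.0) / 506

M ≈ 28.0 g/mol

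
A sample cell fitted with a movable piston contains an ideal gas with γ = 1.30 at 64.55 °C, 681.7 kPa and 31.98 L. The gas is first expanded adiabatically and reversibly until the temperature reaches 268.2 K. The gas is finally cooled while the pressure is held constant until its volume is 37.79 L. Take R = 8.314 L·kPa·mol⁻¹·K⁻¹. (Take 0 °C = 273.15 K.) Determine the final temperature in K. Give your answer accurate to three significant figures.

Convert: T₁ = 337.7 K.
Reversible adiabatic, γ = 1.30: P₂ = P₁·(T₂/T₁)^(γ/(γ−1)) = 251.2 kPa; V₂ = V₁·(T₁/T₂)^(1/(γ−1)) = 68.94 L.
Isobaric, so V/T is constant: P₃ = P₂; T₃ = T₂·(V₃/V₂) = 147.0 K.

T₃ ≈ 147 K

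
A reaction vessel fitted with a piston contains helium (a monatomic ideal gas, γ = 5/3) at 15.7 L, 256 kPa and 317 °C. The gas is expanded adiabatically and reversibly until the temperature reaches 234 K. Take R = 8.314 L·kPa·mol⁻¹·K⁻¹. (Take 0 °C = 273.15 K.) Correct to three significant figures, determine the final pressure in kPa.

P₂ ≈ 25.3 kPa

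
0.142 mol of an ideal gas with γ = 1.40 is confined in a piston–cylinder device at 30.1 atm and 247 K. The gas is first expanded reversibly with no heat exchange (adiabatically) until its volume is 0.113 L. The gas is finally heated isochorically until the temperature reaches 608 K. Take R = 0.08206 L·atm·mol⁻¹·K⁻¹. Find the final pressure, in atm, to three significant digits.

P₃ ≈ 62.7 atm

From PV = nRT: V₁ = nRT₁/P₁ = 0.09562 L.
Reversible adiabatic, γ = 1.40: T₂ = T₁·(V₁/V₂)^(γ−1) = 231.0 K; P₂ = P₁·(V₁/V₂)^γ = 23.82 atm.
Isochoric, so P/T is constant: V₃ = V₂; P₃ = P₂·(T₃/T₂) = 62.70 atm.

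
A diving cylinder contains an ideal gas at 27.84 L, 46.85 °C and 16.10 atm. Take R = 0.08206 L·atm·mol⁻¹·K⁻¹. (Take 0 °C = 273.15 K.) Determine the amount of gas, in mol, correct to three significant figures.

Convert: T = 320.00 K.
PV = nRT ⇒ n = PV/(RT) = (16.10 × 27.84) / (0.08206 × 320.00)

n ≈ 17.1 mol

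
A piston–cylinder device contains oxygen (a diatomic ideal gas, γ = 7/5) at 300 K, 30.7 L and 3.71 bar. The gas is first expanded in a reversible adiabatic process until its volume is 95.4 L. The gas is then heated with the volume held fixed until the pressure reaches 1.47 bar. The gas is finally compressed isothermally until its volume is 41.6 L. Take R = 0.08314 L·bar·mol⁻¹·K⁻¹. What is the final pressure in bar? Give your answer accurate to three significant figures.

Adiabatic (γ = 7/5), T V^(γ−1) and P V^γ constant: T₂ = T₁·(V₁/V₂)^(γ−1) = 190.6 K; P₂ = P₁·(V₁/V₂)^γ = 0.7586 bar.
Isochoric, so P/T is constant: V₃ = V₂; T₃ = T₂·(P₃/P₂) = 369.4 K.
Isothermal, so P V is constant: T₄ = T₃; P₄ = P₃·(V₃/V₄) = 3.371 bar.

P₄ ≈ 3.37 bar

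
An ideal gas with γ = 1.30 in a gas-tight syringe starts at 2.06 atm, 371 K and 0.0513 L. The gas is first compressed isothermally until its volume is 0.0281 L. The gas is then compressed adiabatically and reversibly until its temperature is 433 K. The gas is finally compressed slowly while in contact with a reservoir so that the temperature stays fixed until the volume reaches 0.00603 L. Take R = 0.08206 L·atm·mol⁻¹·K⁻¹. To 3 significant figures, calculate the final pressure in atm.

T constant ⇒ Boyle's law P V = const: T₂ = T₁; P₂ = P₁·(V₁/V₂) = 3.761 atm.
Reversible adiabatic, γ = 1.30: P₃ = P₂·(T₃/T₂)^(γ/(γ−1)) = 7.347 atm; V₃ = V₂·(T₂/T₃)^(1/(γ−1)) = 0.01679 L.
T constant ⇒ Boyle's law P V = const: T₄ = T₃; P₄ = P₃·(V₃/V₄) = 20.45 atm.

P₄ ≈ 20.5 atm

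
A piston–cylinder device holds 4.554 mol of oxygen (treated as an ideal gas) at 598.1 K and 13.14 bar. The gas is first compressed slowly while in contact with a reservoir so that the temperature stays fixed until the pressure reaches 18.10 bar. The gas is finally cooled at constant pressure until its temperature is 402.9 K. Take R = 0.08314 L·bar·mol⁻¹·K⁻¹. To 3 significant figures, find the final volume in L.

From PV = nRT: V₁ = nRT₁/P₁ = 17.23 L.
T constant ⇒ Boyle's law P V = const: T₂ = T₁; V₂ = V₁·(P₁/P₂) = 12.51 L.
P constant ⇒ V ∝ T: P₃ = P₂; V₃ = V₂·(T₃/T₂) = 8.428 L.

V₃ ≈ 8.43 L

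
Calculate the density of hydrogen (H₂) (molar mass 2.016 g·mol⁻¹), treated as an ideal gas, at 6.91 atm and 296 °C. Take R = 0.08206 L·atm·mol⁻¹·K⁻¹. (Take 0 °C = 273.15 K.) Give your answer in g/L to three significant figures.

ρ ≈ 0.298 g/L

ρ = PM/(RT) = (6.91 × 2.016) / (0.08206 × 569.1)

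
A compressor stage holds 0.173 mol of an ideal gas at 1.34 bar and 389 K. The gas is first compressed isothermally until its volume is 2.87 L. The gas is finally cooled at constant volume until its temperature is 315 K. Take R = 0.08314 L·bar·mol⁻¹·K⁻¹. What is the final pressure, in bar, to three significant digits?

From PV = nRT: V₁ = nRT₁/P₁ = 4.175 L.
Isothermal, so P V is constant: T₂ = T₁; P₂ = P₁·(V₁/V₂) = 1.950 bar.
Isochoric, so P/T is constant: V₃ = V₂; P₃ = P₂·(T₃/T₂) = 1.579 bar.

P₃ ≈ 1.58 bar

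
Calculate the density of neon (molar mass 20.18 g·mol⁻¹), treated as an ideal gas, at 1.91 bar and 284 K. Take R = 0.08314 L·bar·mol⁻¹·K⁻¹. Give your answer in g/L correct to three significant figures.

ρ = PM/(RT) = (1.91 × 20.18) / (0.08314 × 284.0)

ρ ≈ 1.63 g/L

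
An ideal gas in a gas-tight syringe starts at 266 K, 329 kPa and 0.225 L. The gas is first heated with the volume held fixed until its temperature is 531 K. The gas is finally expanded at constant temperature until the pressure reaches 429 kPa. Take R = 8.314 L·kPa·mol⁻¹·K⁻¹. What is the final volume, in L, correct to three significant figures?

V₃ ≈ 0.344 L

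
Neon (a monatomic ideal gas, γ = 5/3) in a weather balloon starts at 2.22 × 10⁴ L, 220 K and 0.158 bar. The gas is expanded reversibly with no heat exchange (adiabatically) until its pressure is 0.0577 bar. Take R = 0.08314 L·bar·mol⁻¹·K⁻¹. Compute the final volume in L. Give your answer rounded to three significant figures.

V₂ ≈ 4.06e+04 L

Adiabatic (γ = 5/3), T V^(γ−1) and P V^γ constant: T₂ = T₁·(P₂/P₁)^((γ−1)/γ) = 147.0 K; V₂ = V₁·(P₁/P₂)^(1/γ) = 4.063e+04 L.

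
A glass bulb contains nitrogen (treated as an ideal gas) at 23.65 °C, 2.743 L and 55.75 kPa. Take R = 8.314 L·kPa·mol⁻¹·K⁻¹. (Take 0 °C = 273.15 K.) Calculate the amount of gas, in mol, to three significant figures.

n ≈ 0.0620 mol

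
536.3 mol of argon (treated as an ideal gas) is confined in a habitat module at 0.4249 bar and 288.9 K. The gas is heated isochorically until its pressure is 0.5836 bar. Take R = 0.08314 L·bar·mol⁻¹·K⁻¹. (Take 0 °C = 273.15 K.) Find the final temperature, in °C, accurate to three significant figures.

From PV = nRT: V₁ = nRT₁/P₁ = 3.032e+04 L.
V constant ⇒ P ∝ T: V₂ = V₁; T₂ = T₁·(P₂/P₁) = 396.8 K.

T₂ ≈ 124 °C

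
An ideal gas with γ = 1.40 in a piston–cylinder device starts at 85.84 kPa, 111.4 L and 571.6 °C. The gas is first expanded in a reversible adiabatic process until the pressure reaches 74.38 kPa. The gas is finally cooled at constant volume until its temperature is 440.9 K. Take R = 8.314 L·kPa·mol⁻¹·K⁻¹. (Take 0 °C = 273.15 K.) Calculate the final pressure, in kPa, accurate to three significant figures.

P₃ ≈ 40.4 kPa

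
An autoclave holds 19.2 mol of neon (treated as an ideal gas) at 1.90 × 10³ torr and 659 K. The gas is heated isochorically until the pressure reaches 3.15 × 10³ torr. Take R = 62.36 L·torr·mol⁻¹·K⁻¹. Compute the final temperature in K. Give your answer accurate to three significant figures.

T₂ ≈ 1.09e+03 K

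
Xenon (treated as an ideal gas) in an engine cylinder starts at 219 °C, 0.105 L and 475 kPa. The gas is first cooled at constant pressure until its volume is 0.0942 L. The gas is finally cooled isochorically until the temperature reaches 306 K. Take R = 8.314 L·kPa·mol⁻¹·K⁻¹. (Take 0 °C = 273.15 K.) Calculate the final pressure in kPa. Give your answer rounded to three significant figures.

Convert: T₁ = 492.1 K.
P constant ⇒ V ∝ T: P₂ = P₁; T₂ = T₁·(V₂/V₁) = 441.5 K.
V constant ⇒ P ∝ T: V₃ = V₂; P₃ = P₂·(T₃/T₂) = 329.2 kPa.

P₃ ≈ 329 kPa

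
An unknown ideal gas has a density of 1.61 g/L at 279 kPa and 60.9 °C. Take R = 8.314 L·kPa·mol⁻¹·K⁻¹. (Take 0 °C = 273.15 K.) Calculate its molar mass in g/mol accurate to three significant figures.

ρ = PM/(RT) ⇒ M = ρRT/P = (1.61 × 8.314 × 334.0) / 279

M ≈ 16.0 g/mol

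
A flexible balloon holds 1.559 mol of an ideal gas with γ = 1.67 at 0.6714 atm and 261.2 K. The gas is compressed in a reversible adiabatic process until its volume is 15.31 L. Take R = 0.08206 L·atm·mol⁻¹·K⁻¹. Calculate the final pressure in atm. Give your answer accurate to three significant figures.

P₂ ≈ 4.81 atm

From PV = nRT: V₁ = nRT₁/P₁ = 49.77 L.
Adiabatic (γ = 1.67), T V^(γ−1) and P V^γ constant: T₂ = T₁·(V₁/V₂)^(γ−1) = 575.5 K; P₂ = P₁·(V₁/V₂)^γ = 4.809 atm.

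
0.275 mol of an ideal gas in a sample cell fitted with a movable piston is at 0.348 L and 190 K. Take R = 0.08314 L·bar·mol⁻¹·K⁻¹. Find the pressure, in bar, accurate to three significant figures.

P ≈ 12.5 bar

PV = nRT ⇒ P = nRT/V = (0.275 × 0.08314 × 190) / 0.348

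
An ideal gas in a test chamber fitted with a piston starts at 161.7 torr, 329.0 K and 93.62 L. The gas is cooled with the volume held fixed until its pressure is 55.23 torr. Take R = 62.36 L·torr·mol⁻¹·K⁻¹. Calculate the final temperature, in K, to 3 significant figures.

T₂ ≈ 112 K

V constant ⇒ P ∝ T: V₂ = V₁; T₂ = T₁·(P₂/P₁) = 112.4 K.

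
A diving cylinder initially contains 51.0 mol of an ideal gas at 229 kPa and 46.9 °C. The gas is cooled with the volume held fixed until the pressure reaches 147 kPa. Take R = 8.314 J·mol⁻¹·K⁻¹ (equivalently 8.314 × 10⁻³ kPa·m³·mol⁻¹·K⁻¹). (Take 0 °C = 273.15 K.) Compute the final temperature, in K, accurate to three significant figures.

T₂ ≈ 205 K

Convert: T₁ = 320.0 K.
From PV = nRT: V₁ = nRT₁/P₁ = 0.5926 m³.
Isochoric, so P/T is constant: V₂ = V₁; T₂ = T₁·(P₂/P₁) = 205.4 K.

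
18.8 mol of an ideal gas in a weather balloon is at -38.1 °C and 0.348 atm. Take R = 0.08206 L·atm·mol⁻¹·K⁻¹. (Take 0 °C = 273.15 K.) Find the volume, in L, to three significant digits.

Convert: T = 235.05 K.
PV = nRT ⇒ V = nRT/P = (18.8 × 0.08206 × 235.05) / 0.348

V ≈ 1.04e+03 L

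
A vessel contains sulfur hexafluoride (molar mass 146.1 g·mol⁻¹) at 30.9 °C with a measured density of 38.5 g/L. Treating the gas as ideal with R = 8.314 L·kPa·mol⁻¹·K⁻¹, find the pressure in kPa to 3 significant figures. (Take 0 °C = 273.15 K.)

P ≈ 666 kPa

ρ = PM/(RT) ⇒ P = ρRT/M = (38.5 × 8.314 × 304.0) / 146.1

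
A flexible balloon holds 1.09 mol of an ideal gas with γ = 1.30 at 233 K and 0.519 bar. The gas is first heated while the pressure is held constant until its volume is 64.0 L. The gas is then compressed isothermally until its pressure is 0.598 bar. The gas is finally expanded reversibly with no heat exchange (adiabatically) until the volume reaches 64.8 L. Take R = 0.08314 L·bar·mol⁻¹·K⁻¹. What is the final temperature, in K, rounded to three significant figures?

T₄ ≈ 350 K

From PV = nRT: V₁ = nRT₁/P₁ = 40.68 L.
P constant ⇒ V ∝ T: P₂ = P₁; T₂ = T₁·(V₂/V₁) = 366.5 K.
Isothermal, so P V is constant: T₃ = T₂; V₃ = V₂·(P₂/P₃) = 55.55 L.
Adiabatic (γ = 1.30), T V^(γ−1) and P V^γ constant: T₄ = T₃·(V₃/V₄)^(γ−1) = 350.0 K; P₄ = P₃·(V₃/V₄)^γ = 0.4894 bar.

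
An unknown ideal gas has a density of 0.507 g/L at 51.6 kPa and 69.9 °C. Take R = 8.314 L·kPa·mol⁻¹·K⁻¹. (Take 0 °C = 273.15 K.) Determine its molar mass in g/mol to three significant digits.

M ≈ 28.0 g/mol

ρ = PM/(RT) ⇒ M = ρRT/P = (0.507 × 8.314 × 343.0) / 51.6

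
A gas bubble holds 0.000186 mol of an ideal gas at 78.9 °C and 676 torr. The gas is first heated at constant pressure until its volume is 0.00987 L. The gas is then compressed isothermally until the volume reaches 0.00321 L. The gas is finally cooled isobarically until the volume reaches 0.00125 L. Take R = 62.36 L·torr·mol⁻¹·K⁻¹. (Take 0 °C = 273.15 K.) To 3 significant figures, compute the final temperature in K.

Convert: T₁ = 352.0 K.
From PV = nRT: V₁ = nRT₁/P₁ = 0.006041 L.
Isobaric, so V/T is constant: P₂ = P₁; T₂ = T₁·(V₂/V₁) = 575.2 K.
Isothermal, so P V is constant: T₃ = T₂; P₃ = P₂·(V₂/V₃) = 2079 torr.
Isobaric, so V/T is constant: P₄ = P₃; T₄ = T₃·(V₄/V₃) = 224.0 K.

T₄ ≈ 224 K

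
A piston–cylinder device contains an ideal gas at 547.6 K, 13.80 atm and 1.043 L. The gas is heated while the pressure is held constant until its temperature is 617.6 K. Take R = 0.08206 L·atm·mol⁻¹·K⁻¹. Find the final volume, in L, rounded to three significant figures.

P constant ⇒ V ∝ T: P₂ = P₁; V₂ = V₁·(T₂/T₁) = 1.176 L.

V₂ ≈ 1.18 L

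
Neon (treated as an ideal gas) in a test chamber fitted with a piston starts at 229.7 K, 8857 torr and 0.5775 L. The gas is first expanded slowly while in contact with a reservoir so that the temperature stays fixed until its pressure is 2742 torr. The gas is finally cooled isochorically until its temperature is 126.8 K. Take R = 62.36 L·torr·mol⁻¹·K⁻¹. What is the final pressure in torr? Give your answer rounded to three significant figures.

Isothermal, so P V is constant: T₂ = T₁; V₂ = V₁·(P₁/P₂) = 1.865 L.
Isochoric, so P/T is constant: V₃ = V₂; P₃ = P₂·(T₃/T₂) = 1514 torr.

P₃ ≈ 1.51e+03 torr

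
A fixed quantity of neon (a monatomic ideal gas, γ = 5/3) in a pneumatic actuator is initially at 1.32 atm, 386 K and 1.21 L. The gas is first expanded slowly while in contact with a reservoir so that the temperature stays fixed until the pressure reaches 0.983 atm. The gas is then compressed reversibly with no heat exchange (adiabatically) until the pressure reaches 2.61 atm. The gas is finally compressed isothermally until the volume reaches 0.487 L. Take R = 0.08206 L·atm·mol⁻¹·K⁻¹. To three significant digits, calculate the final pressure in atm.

Isothermal, so P V is constant: T₂ = T₁; V₂ = V₁·(P₁/P₂) = 1.625 L.
Adiabatic (γ = 5/3), T V^(γ−1) and P V^γ constant: T₃ = T₂·(P₃/P₂)^((γ−1)/γ) = 570.5 K; V₃ = V₂·(P₂/P₃)^(1/γ) = 0.9044 L.
Isothermal, so P V is constant: T₄ = T₃; P₄ = P₃·(V₃/V₄) = 4.847 atm.

P₄ ≈ 4.85 atm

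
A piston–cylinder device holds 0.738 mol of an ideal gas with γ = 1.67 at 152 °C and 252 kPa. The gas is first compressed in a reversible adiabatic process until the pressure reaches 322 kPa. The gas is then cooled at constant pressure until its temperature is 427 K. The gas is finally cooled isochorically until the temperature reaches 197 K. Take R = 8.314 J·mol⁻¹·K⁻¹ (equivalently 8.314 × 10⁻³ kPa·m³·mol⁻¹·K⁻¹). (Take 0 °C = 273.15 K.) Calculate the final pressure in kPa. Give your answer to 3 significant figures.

P₄ ≈ 149 kPa

Convert: T₁ = 425.1 K.
From PV = nRT: V₁ = nRT₁/P₁ = 0.01035 m³.
Adiabatic (γ = 1.67), T V^(γ−1) and P V^γ constant: T₂ = T₁·(P₂/P₁)^((γ−1)/γ) = 469.1 K; V₂ = V₁·(P₁/P₂)^(1/γ) = 0.008938 m³.
Isobaric, so V/T is constant: P₃ = P₂; V₃ = V₂·(T₃/T₂) = 0.008137 m³.
Isochoric, so P/T is constant: V₄ = V₃; P₄ = P₃·(T₄/T₃) = 148.6 kPa.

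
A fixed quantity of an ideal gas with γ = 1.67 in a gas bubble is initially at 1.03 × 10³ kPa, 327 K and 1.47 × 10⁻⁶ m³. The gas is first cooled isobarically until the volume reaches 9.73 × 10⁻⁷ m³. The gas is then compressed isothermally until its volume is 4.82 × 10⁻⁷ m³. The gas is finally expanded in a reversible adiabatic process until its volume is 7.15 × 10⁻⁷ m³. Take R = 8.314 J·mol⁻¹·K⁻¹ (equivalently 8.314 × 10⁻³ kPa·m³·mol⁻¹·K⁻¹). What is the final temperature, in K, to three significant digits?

T₄ ≈ 166 K

P constant ⇒ V ∝ T: P₂ = P₁; T₂ = T₁·(V₂/V₁) = 216.4 K.
T constant ⇒ Boyle's law P V = const: T₃ = T₂; P₃ = P₂·(V₂/V₃) = 2079 kPa.
Adiabatic (γ = 1.67), T V^(γ−1) and P V^γ constant: T₄ = T₃·(V₃/V₄)^(γ−1) = 166.2 K; P₄ = P₃·(V₃/V₄)^γ = 1076 kPa.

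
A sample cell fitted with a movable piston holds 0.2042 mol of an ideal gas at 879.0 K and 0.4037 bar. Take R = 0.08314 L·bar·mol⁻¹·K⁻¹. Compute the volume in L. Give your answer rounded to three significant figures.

PV = nRT ⇒ V = nRT/P = (0.2042 × 0.08314 × 879.0) / 0.4037

V ≈ 37.0 L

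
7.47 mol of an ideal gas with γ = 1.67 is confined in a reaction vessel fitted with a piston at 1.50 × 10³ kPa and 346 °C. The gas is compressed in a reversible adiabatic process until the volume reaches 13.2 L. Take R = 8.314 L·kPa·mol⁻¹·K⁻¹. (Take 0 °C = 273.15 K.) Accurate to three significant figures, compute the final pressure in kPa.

Convert: T₁ = 619.1 K.
From PV = nRT: V₁ = nRT₁/P₁ = 25.64 L.
Reversible adiabatic, γ = 1.67: T₂ = T₁·(V₁/V₂)^(γ−1) = 965.9 K; P₂ = P₁·(V₁/V₂)^γ = 4545 kPa.

P₂ ≈ 4.54e+03 kPa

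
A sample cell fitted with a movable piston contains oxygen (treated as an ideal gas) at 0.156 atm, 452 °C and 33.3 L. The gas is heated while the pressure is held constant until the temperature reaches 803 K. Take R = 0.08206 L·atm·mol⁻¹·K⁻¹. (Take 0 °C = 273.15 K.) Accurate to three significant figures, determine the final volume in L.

Convert: T₁ = 725.1 K.
P constant ⇒ V ∝ T: P₂ = P₁; V₂ = V₁·(T₂/T₁) = 36.87 L.

V₂ ≈ 36.9 L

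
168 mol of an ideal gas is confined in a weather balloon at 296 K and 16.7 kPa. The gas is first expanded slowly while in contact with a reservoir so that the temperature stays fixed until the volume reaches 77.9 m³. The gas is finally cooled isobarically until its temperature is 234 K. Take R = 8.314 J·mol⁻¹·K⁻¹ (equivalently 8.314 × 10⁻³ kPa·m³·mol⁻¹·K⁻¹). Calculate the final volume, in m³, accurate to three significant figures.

V₃ ≈ 61.6 m³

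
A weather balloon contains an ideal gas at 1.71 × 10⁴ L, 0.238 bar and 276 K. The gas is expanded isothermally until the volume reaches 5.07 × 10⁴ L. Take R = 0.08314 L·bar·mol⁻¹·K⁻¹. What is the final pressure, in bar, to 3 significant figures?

P₂ ≈ 0.0803 bar

T constant ⇒ Boyle's law P V = const: T₂ = T₁; P₂ = P₁·(V₁/V₂) = 0.08027 bar.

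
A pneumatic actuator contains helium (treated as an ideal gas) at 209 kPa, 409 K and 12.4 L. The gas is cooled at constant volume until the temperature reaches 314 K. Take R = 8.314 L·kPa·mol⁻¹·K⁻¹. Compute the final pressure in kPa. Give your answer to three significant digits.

V constant ⇒ P ∝ T: V₂ = V₁; P₂ = P₁·(T₂/T₁) = 160.5 kPa.

P₂ ≈ 160 kPa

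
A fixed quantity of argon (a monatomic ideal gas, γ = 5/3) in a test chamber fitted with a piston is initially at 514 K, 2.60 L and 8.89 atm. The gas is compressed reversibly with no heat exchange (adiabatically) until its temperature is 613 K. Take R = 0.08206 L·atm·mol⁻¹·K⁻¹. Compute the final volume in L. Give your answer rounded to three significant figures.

Adiabatic (γ = 5/3), T V^(γ−1) and P V^γ constant: P₂ = P₁·(T₂/T₁)^(γ/(γ−1)) = 13.81 atm; V₂ = V₁·(T₁/T₂)^(1/(γ−1)) = 1.996 L.

V₂ ≈ 2.00 L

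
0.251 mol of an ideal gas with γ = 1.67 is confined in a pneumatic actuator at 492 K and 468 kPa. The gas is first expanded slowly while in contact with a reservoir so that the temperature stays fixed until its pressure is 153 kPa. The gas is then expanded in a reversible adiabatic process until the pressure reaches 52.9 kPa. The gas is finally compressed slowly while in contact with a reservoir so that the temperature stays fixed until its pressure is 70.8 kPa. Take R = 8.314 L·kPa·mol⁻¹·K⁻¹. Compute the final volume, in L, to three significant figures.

V₄ ≈ 9.47 L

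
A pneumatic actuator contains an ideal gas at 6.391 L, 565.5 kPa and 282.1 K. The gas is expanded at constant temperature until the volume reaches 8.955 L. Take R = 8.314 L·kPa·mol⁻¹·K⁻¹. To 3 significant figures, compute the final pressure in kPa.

T constant ⇒ Boyle's law P V = const: T₂ = T₁; P₂ = P₁·(V₁/V₂) = 403.6 kPa.

P₂ ≈ 404 kPa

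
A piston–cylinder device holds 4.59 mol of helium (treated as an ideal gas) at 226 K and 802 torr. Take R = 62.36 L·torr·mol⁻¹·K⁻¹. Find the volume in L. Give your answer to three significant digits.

V ≈ 80.7 L

PV = nRT ⇒ V = nRT/P = (4.59 × 62.36 × 226) / 802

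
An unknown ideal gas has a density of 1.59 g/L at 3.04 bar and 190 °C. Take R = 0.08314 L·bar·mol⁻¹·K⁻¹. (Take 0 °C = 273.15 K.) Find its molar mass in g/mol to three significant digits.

M ≈ 20.1 g/mol

ρ = PM/(RT) ⇒ M = ρRT/P = (1.59 × 0.08314 × 463.1) / 3.04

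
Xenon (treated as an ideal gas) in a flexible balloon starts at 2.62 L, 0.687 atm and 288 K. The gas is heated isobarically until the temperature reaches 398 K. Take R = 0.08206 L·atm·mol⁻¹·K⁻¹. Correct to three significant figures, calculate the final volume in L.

V₂ ≈ 3.62 L

Isobaric, so V/T is constant: P₂ = P₁; V₂ = V₁·(T₂/T₁) = 3.621 L.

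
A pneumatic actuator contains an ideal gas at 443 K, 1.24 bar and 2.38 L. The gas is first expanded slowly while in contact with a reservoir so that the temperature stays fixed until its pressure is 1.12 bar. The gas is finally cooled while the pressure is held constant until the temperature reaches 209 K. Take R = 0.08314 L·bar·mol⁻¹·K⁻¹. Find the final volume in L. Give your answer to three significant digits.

Isothermal, so P V is constant: T₂ = T₁; V₂ = V₁·(P₁/P₂) = 2.635 L.
Isobaric, so V/T is constant: P₃ = P₂; V₃ = V₂·(T₃/T₂) = 1.243 L.

V₃ ≈ 1.24 L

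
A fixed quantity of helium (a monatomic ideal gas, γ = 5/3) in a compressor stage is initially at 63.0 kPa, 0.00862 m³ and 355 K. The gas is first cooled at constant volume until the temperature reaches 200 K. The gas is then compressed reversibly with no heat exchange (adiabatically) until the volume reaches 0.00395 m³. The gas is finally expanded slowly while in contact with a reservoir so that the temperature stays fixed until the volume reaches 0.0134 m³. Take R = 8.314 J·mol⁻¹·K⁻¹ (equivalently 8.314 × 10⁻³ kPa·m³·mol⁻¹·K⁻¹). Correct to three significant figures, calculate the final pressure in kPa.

V constant ⇒ P ∝ T: V₂ = V₁; P₂ = P₁·(T₂/T₁) = 35.49 kPa.
Reversible adiabatic, γ = 5/3: T₃ = T₂·(V₂/V₃)^(γ−1) = 336.5 K; P₃ = P₂·(V₂/V₃)^γ = 130.3 kPa.
Isothermal, so P V is constant: T₄ = T₃; P₄ = P₃·(V₃/V₄) = 38.41 kPa.

P₄ ≈ 38.4 kPa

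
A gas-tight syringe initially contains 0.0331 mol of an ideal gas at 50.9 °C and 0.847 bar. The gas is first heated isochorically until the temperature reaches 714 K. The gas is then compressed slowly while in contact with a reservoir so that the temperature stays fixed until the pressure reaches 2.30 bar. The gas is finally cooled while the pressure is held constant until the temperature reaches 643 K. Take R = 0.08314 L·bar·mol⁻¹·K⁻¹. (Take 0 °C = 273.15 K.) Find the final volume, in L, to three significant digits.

V₄ ≈ 0.769 L

Convert: T₁ = 324.0 K.
From PV = nRT: V₁ = nRT₁/P₁ = 1.053 L.
Isochoric, so P/T is constant: V₂ = V₁; P₂ = P₁·(T₂/T₁) = 1.866 bar.
T constant ⇒ Boyle's law P V = const: T₃ = T₂; V₃ = V₂·(P₂/P₃) = 0.8543 L.
P constant ⇒ V ∝ T: P₄ = P₃; V₄ = V₃·(T₄/T₃) = 0.7693 L.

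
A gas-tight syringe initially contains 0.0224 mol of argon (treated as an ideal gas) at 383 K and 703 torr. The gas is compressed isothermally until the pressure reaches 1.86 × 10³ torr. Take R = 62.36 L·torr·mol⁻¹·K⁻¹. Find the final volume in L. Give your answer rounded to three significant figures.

V₂ ≈ 0.288 L

From PV = nRT: V₁ = nRT₁/P₁ = 0.7610 L.
Isothermal, so P V is constant: T₂ = T₁; V₂ = V₁·(P₁/P₂) = 0.2876 L.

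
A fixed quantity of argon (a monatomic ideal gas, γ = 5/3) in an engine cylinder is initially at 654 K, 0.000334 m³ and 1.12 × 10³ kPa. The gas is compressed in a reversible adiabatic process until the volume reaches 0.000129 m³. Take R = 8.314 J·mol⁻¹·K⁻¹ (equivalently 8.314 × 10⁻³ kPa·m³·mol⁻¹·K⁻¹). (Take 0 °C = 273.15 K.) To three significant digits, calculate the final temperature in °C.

T₂ ≈ 960 °C

Adiabatic (γ = 5/3), T V^(γ−1) and P V^γ constant: T₂ = T₁·(V₁/V₂)^(γ−1) = 1233 K; P₂ = P₁·(V₁/V₂)^γ = 5468 kPa.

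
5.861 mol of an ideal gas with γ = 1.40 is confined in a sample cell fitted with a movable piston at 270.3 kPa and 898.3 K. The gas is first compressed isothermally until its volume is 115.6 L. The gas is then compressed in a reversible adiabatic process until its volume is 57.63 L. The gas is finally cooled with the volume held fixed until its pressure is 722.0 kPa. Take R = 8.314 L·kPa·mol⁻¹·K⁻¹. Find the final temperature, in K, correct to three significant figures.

T₄ ≈ 854 K

From PV = nRT: V₁ = nRT₁/P₁ = 161.9 L.
Isothermal, so P V is constant: T₂ = T₁; P₂ = P₁·(V₁/V₂) = 378.7 kPa.
Adiabatic (γ = 1.40), T V^(γ−1) and P V^γ constant: T₃ = T₂·(V₂/V₃)^(γ−1) = 1187 K; P₃ = P₂·(V₂/V₃)^γ = 1003 kPa.
V constant ⇒ P ∝ T: V₄ = V₃; T₄ = T₃·(P₄/P₃) = 853.9 K.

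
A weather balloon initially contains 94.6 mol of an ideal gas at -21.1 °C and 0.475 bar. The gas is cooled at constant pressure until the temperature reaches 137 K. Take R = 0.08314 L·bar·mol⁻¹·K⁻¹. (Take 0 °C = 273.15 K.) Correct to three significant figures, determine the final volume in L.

Convert: T₁ = 252.0 K.
From PV = nRT: V₁ = nRT₁/P₁ = 4173 L.
P constant ⇒ V ∝ T: P₂ = P₁; V₂ = V₁·(T₂/T₁) = 2268 L.

V₂ ≈ 2.27e+03 L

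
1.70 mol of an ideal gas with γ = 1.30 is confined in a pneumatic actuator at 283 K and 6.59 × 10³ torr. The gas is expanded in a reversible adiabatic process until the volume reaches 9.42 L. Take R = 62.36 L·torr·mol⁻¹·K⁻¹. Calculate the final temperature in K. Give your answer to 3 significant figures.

From PV = nRT: V₁ = nRT₁/P₁ = 4.553 L.
Reversible adiabatic, γ = 1.30: T₂ = T₁·(V₁/V₂)^(γ−1) = 227.5 K; P₂ = P₁·(V₁/V₂)^γ = 2561 torr.

T₂ ≈ 228 K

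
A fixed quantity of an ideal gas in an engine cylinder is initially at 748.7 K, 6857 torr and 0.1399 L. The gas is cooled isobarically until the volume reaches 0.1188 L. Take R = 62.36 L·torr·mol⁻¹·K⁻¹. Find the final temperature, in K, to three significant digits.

P constant ⇒ V ∝ T: P₂ = P₁; T₂ = T₁·(V₂/V₁) = 635.8 K.

T₂ ≈ 636 K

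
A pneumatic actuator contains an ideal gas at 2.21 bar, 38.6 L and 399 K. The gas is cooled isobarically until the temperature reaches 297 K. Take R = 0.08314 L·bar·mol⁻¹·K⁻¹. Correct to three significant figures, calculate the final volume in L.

Isobaric, so V/T is constant: P₂ = P₁; V₂ = V₁·(T₂/T₁) = 28.73 L.

V₂ ≈ 28.7 L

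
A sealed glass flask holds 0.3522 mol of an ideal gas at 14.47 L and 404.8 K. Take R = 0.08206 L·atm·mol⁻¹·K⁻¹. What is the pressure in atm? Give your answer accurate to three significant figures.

P ≈ 0.809 atm

PV = nRT ⇒ P = nRT/V = (0.3522 × 0.08206 × 404.8) / 14.47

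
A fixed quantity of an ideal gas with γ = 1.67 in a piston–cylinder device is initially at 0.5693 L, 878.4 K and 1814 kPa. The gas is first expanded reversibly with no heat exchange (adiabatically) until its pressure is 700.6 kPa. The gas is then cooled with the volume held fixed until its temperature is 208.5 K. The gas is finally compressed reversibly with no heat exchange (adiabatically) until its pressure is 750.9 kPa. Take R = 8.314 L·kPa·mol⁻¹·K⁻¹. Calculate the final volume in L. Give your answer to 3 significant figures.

V₄ ≈ 0.513 L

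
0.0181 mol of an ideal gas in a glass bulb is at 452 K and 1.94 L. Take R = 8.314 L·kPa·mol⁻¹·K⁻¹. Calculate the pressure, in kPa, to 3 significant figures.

P ≈ 35.1 kPa

PV = nRT ⇒ P = nRT/V = (0.0181 × 8.314 × 452) / 1.94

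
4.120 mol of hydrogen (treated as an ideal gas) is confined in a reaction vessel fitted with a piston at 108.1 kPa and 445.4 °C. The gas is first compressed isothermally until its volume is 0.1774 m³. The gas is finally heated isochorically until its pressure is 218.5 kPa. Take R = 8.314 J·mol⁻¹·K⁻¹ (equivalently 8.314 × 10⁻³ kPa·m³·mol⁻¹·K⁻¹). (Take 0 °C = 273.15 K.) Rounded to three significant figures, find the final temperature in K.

T₃ ≈ 1.13e+03 K

Convert: T₁ = 718.5 K.
From PV = nRT: V₁ = nRT₁/P₁ = 0.2277 m³.
T constant ⇒ Boyle's law P V = const: T₂ = T₁; P₂ = P₁·(V₁/V₂) = 138.7 kPa.
Isochoric, so P/T is constant: V₃ = V₂; T₃ = T₂·(P₃/P₂) = 1132 K.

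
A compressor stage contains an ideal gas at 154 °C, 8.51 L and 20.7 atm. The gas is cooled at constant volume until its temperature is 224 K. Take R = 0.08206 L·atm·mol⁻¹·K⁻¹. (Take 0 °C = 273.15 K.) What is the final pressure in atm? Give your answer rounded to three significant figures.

Convert: T₁ = 427.1 K.
V constant ⇒ P ∝ T: V₂ = V₁; P₂ = P₁·(T₂/T₁) = 10.86 atm.

P₂ ≈ 10.9 atm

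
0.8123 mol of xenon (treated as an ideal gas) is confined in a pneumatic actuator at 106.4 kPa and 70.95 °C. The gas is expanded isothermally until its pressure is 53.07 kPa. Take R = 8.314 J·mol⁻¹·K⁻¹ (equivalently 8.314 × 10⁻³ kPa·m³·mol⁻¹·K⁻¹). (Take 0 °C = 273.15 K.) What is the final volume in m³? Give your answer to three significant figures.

V₂ ≈ 0.0438 m³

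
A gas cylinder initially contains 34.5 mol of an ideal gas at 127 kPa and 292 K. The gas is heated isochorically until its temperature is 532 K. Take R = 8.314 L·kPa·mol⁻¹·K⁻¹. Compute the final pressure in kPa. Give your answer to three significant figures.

From PV = nRT: V₁ = nRT₁/P₁ = 659.5 L.
Isochoric, so P/T is constant: V₂ = V₁; P₂ = P₁·(T₂/T₁) = 231.4 kPa.

P₂ ≈ 231 kPa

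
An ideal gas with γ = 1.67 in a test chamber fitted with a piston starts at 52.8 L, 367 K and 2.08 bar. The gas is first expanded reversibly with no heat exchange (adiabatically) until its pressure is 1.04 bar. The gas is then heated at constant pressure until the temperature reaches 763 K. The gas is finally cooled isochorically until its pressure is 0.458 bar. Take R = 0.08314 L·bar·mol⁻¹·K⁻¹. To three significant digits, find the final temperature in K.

Adiabatic (γ = 1.67), T V^(γ−1) and P V^γ constant: T₂ = T₁·(P₂/P₁)^((γ−1)/γ) = 277.9 K; V₂ = V₁·(P₁/P₂)^(1/γ) = 79.96 L.
P constant ⇒ V ∝ T: P₃ = P₂; V₃ = V₂·(T₃/T₂) = 219.5 L.
V constant ⇒ P ∝ T: V₄ = V₃; T₄ = T₃·(P₄/P₃) = 336.0 K.

T₄ ≈ 336 K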